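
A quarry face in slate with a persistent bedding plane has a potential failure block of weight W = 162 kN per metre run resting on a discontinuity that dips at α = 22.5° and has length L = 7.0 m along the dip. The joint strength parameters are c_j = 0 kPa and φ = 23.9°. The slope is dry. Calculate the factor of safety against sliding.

Resolving the block weight along and normal to the plane and applying the Mohr–Coulomb strength on the joint:
N' = W cosα = 162·cos22.5° = 149.7 kN/m
Driving force T = W sinα = 162·sin22.5° = 62.0 kN/m
Resisting force R = c_j·L + N'·tanφ = 0·7.0 + 149.7·tan23.9° = 0.0 + 66.3 = 66.3 kN/m
FS = R / T = 66.3 / 62.0 = 1.070

FS = 1.07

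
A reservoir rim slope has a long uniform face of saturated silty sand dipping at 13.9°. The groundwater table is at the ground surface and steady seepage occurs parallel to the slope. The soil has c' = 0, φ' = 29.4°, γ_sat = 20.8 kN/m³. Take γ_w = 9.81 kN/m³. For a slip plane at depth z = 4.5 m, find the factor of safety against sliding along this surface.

FS = 1.20

With seepage parallel to the slope and the water table at the surface, the effective normal stress on the slip plane uses the buoyant unit weight γ' = γ_sat − γ_w while the driving shear stress uses γ_sat:
FS = [c' + γ' z cos²β tanφ'] / [γ_sat z sinβ cosβ]
(For c' = 0 this reduces to FS = (γ'/γ_sat)·tanφ'/tanβ.)
γ' = 20.8 − 9.81 = 10.99 kN/m³
Numerator = 0.0 + 10.99·4.5·cos²13.9°·tan29.4° = 0.0 + 10.99·4.5·0.9423·0.5635 = 26.258 kPa
Denominator = 20.8·4.5·sin13.9°·cos13.9° = 20.8·4.5·0.2402·0.9707 = 21.827 kPa
FS = 26.258 / 21.827 = 1.203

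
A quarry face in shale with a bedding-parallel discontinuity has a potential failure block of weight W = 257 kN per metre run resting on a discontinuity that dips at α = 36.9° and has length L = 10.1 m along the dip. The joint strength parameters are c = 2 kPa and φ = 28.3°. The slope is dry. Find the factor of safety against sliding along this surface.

Resolving the block weight along and normal to the plane and applying the Mohr–Coulomb strength on the joint:
N' = W cosα = 257·cos36.9° = 205.5 kN/m
Driving force T = W sinα = 257·sin36.9° = 154.3 kN/m
Resisting force R = c·L + N'·tanφ = 2·10.1 + 205.5·tan28.3° = 20.2 + 110.7 = 130.9 kN/m
FS = R / T = 130.9 / 154.3 = 0.848

FS = 0.85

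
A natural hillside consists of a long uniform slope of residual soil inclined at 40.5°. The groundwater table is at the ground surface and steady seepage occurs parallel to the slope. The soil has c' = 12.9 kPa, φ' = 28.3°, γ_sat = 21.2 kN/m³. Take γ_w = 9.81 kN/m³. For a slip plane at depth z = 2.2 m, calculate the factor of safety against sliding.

FS = 0.90

With seepage parallel to the slope and the water table at the surface, the effective normal stress on the slip plane uses the buoyant unit weight γ' = γ_sat − γ_w while the driving shear stress uses γ_sat:
FS = [c' + γ' z cos²β tanφ'] / [γ_sat z sinβ cosβ]
γ' = 21.2 − 9.81 = 11.39 kN/m³
Numerator = 12.9 + 11.39·2.2·cos²40.5°·tan28.3° = 12.9 + 11.39·2.2·0.5782·0.5384 = 20.702 kPa
Denominator = 21.2·2.2·sin40.5°·cos40.5° = 21.2·2.2·0.6494·0.7604 = 23.033 kPa
FS = 20.702 / 23.033 = 0.899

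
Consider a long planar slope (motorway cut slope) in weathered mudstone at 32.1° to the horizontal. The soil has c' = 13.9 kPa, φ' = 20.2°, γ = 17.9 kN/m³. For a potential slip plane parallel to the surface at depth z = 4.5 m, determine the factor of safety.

FS = 0.97

For an infinite slope with a slip plane parallel to the surface (no pore pressure): FS = [c' + γz cos²β tanφ'] / [γz sinβ cosβ].
γz = 17.9·4.5 = 80.55 kN/m²
Numerator = 13.9 + 80.55·cos²32.1°·tan20.2° = 13.9 + 80.55·0.7176·0.3679 = 35.168 kPa
Denominator = 80.55·sin32.1°·cos32.1° = 80.55·0.5314·0.8471 = 36.260 kPa
FS = 35.168 / 36.260 = 0.970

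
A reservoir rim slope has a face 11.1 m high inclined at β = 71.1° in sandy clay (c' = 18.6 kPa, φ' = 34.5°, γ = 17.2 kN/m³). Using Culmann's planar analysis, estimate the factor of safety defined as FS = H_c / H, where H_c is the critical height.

H_c = (4c'/γ) · sinβ cosφ' / [1 − cos(β − φ')]
    = (4·18.6/17.2) · sin71.1°·cos34.5° / [1 − cos36.6°]
    = 4.326 · 0.7797 / 0.1972 = 17.10 m
FS = H_c / H = 17.10 / 11.1 = 1.541

FS = 1.54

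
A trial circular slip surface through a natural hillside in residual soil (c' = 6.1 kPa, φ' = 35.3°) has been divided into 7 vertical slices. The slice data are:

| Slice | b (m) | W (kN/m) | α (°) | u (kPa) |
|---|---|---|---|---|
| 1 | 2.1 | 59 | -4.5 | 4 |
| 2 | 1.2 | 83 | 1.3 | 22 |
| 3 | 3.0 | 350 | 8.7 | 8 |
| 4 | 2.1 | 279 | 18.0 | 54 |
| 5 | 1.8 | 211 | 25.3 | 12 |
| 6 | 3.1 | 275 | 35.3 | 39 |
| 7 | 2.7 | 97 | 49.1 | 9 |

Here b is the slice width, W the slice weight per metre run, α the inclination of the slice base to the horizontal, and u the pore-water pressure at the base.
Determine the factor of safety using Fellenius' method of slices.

FS = 1.55

Ordinary method of slices: FS = Σ[c'·Δl_i + (W_i cosα_i − u_i·Δl_i)·tanφ'] / Σ W_i sinα_i, with Δl_i = b_i / cosα_i.
Slice 1: Δl = 2.1/cos(-4.5°) = 2.106 m; N'_1 = 59·cos(-4.5°) − 4·2.106 = 50.4; c'Δl = 12.85; W sinα = -4.6
Slice 2: Δl = 1.2/cos1.3° = 1.200 m; N'_2 = 83·cos1.3° − 22·1.200 = 56.6; c'Δl = 7.32; W sinα = 1.9
Slice 3: Δl = 3.0/cos8.7° = 3.035 m; N'_3 = 350·cos8.7° − 8·3.035 = 321.7; c'Δl = 18.51; W sinα = 52.9
Slice 4: Δl = 2.1/cos18.0° = 2.208 m; N'_4 = 279·cos18.0° − 54·2.208 = 146.1; c'Δl = 13.47; W sinα = 86.2
Slice 5: Δl = 1.8/cos25.3° = 1.991 m; N'_5 = 211·cos25.3° − 12·1.991 = 166.9; c'Δl = 12.14; W sinα = 90.2
Slice 6: Δl = 3.1/cos35.3° = 3.798 m; N'_6 = 275·cos35.3° − 39·3.798 = 76.3; c'Δl = 23.17; W sinα = 158.9
Slice 7: Δl = 2.7/cos49.1° = 4.124 m; N'_7 = 97·cos49.1° − 9·4.124 = 26.4; c'Δl = 25.15; W sinα = 73.3
Σc'Δl = 112.6 kN/m; ΣN' = 844.3 kN/m; ΣW sinα = 458.8 kN/m
Resisting = 112.6 + 844.3·tan35.3° = 112.6 + 597.8 = 710.4 kN/m
FS = 710.4 / 458.8 = 1.548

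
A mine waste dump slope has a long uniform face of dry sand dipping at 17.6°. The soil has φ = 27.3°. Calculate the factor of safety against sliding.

For a dry cohesionless infinite slope the factor of safety is FS = tanφ / tanβ.
FS = tan27.3° / tan17.6° = 0.5161 / 0.3172 = 1.627

FS = 1.63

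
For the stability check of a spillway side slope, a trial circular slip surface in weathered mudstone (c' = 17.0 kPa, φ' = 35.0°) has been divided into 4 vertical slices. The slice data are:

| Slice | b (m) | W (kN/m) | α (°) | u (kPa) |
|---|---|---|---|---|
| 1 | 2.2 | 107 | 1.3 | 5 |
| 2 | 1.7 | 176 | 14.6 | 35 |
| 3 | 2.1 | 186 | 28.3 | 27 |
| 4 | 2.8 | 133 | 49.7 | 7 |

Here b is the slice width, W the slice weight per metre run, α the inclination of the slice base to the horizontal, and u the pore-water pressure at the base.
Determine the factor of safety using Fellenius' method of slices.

FS = 1.83

Ordinary method of slices: FS = Σ[c'·Δl_i + (W_i cosα_i − u_i·Δl_i)·tanφ'] / Σ W_i sinα_i, with Δl_i = b_i / cosα_i.
Slice 1: Δl = 2.2/cos1.3° = 2.201 m; N'_1 = 107·cos1.3° − 5·2.201 = 96.0; c'Δl = 37.41; W sinα = 2.4
Slice 2: Δl = 1.7/cos14.6° = 1.757 m; N'_2 = 176·cos14.6° − 35·1.757 = 108.8; c'Δl = 29.86; W sinα = 44.4
Slice 3: Δl = 2.1/cos28.3° = 2.385 m; N'_3 = 186·cos28.3° − 27·2.385 = 99.4; c'Δl = 40.55; W sinα = 88.2
Slice 4: Δl = 2.8/cos49.7° = 4.329 m; N'_4 = 133·cos49.7° − 7·4.329 = 55.7; c'Δl = 73.59; W sinα = 101.4
Σc'Δl = 181.4 kN/m; ΣN' = 359.9 kN/m; ΣW sinα = 236.4 kN/m
Resisting = 181.4 + 359.9·tan35.0° = 181.4 + 252.0 = 433.4 kN/m
FS = 433.4 / 236.4 = 1.833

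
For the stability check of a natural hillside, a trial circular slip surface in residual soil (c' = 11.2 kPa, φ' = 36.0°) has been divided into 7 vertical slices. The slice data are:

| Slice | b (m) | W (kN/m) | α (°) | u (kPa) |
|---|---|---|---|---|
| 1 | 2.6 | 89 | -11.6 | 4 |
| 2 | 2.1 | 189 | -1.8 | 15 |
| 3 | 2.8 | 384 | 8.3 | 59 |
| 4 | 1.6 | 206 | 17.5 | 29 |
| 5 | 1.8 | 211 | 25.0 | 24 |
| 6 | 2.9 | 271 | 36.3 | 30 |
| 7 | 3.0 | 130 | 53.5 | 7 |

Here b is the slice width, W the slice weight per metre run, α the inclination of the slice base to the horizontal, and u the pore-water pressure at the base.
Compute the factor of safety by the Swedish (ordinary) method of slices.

Ordinary method of slices: FS = Σ[c'·Δl_i + (W_i cosα_i − u_i·Δl_i)·tanφ'] / Σ W_i sinα_i, with Δl_i = b_i / cosα_i.
Slice 1: Δl = 2.6/cos(-11.6°) = 2.654 m; N'_1 = 89·cos(-11.6°) − 4·2.654 = 76.6; c'Δl = 29.73; W sinα = -17.9
Slice 2: Δl = 2.1/cos(-1.8°) = 2.101 m; N'_2 = 189·cos(-1.8°) − 15·2.101 = 157.4; c'Δl = 23.53; W sinα = -5.9
Slice 3: Δl = 2.8/cos8.3° = 2.830 m; N'_3 = 384·cos8.3° − 59·2.830 = 213.0; c'Δl = 31.69; W sinα = 55.4
Slice 4: Δl = 1.6/cos17.5° = 1.678 m; N'_4 = 206·cos17.5° − 29·1.678 = 147.8; c'Δl = 18.79; W sinα = 61.9
Slice 5: Δl = 1.8/cos25.0° = 1.986 m; N'_5 = 211·cos25.0° − 24·1.986 = 143.6; c'Δl = 22.24; W sinα = 89.2
Slice 6: Δl = 2.9/cos36.3° = 3.598 m; N'_6 = 271·cos36.3° − 30·3.598 = 110.5; c'Δl = 40.30; W sinα = 160.4
Slice 7: Δl = 3.0/cos53.5° = 5.044 m; N'_7 = 130·cos53.5° − 7·5.044 = 42.0; c'Δl = 56.49; W sinα = 104.5
Σc'Δl = 222.8 kN/m; ΣN' = 890.8 kN/m; ΣW sinα = 447.7 kN/m
Resisting = 222.8 + 890.8·tan36.0° = 222.8 + 647.2 = 870.0 kN/m
FS = 870.0 / 447.7 = 1.943

FS = 1.94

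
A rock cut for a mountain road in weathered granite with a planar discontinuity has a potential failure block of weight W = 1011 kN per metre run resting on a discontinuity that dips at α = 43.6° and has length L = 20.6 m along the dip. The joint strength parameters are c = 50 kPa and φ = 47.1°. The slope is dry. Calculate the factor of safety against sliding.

FS = 2.61

Resolving the block weight along and normal to the plane and applying the Mohr–Coulomb strength on the joint:
N' = W cosα = 1011·cos43.6° = 732.1 kN/m
Driving force T = W sinα = 1011·sin43.6° = 697.2 kN/m
Resisting force R = c·L + N'·tanφ = 50·20.6 + 732.1·tan47.1° = 1030.0 + 787.9 = 1817.9 kN/m
FS = R / T = 1817.9 / 697.2 = 2.607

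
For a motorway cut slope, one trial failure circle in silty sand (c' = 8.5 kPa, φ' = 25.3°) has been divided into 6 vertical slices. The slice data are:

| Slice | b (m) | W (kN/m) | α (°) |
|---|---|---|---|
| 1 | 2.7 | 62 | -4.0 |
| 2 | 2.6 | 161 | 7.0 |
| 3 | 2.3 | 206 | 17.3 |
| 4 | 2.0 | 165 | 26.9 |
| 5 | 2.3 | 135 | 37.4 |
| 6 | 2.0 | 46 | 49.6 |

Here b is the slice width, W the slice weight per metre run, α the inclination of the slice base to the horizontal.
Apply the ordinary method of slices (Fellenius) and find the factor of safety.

FS = 1.74

Ordinary method of slices: FS = Σ[c'·Δl_i + (W_i cosα_i)·tanφ'] / Σ W_i sinα_i, with Δl_i = b_i / cosα_i.
Slice 1: Δl = 2.7/cos(-4.0°) = 2.707 m; N'_1 = 62·cos(-4.0°) = 61.8; c'Δl = 23.01; W sinα = -4.3
Slice 2: Δl = 2.6/cos7.0° = 2.620 m; N'_2 = 161·cos7.0° = 159.8; c'Δl = 22.27; W sinα = 19.6
Slice 3: Δl = 2.3/cos17.3° = 2.409 m; N'_3 = 206·cos17.3° = 196.7; c'Δl = 20.48; W sinα = 61.3
Slice 4: Δl = 2.0/cos26.9° = 2.243 m; N'_4 = 165·cos26.9° = 147.1; c'Δl = 19.06; W sinα = 74.7
Slice 5: Δl = 2.3/cos37.4° = 2.895 m; N'_5 = 135·cos37.4° = 107.2; c'Δl = 24.61; W sinα = 82.0
Slice 6: Δl = 2.0/cos49.6° = 3.086 m; N'_6 = 46·cos49.6° = 29.8; c'Δl = 26.23; W sinα = 35.0
Σc'Δl = 135.6 kN/m; ΣN' = 702.5 kN/m; ΣW sinα = 268.2 kN/m
Resisting = 135.6 + 702.5·tan25.3° = 135.6 + 332.1 = 467.7 kN/m
FS = 467.7 / 268.2 = 1.744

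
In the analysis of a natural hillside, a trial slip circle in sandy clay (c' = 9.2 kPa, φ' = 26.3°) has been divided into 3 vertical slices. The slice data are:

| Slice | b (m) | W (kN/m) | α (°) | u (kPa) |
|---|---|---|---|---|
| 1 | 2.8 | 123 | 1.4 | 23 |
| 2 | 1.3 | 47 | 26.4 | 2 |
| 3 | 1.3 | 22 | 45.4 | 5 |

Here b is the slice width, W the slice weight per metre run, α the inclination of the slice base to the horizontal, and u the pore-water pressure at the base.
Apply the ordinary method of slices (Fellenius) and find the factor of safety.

Ordinary method of slices: FS = Σ[c'·Δl_i + (W_i cosα_i − u_i·Δl_i)·tanφ'] / Σ W_i sinα_i, with Δl_i = b_i / cosα_i.
Slice 1: Δl = 2.8/cos1.4° = 2.801 m; N'_1 = 123·cos1.4° − 23·2.801 = 58.5; c'Δl = 25.77; W sinα = 3.0
Slice 2: Δl = 1.3/cos26.4° = 1.451 m; N'_2 = 47·cos26.4° − 2·1.451 = 39.2; c'Δl = 13.35; W sinα = 20.9
Slice 3: Δl = 1.3/cos45.4° = 1.851 m; N'_3 = 22·cos45.4° − 5·1.851 = 6.2; c'Δl = 17.03; W sinα = 15.7
Σc'Δl = 56.2 kN/m; ΣN' = 103.9 kN/m; ΣW sinα = 39.6 kN/m
Resisting = 56.2 + 103.9·tan26.3° = 56.2 + 51.4 = 107.5 kN/m
FS = 107.5 / 39.6 = 2.717

FS = 2.72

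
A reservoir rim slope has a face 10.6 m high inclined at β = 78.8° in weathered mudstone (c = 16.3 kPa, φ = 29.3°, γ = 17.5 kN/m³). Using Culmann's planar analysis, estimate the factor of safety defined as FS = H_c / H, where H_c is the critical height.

H_c = (4c/γ) · sinβ cosφ / [1 − cos(β − φ)]
    = (4·16.3/17.5) · sin78.8°·cos29.3° / [1 − cos49.5°]
    = 3.726 · 0.8555 / 0.3506 = 9.09 m
FS = H_c / H = 9.09 / 10.6 = 0.858

FS = 0.86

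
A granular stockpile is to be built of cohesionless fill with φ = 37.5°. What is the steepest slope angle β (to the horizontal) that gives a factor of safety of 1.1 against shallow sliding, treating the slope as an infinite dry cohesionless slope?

β = 34.9°

For an infinite dry cohesionless slope FS = tanφ/tanβ, so tanβ = tanφ / FS.
tanβ = tan37.5° / 1.1 = 0.7673 / 1.1 = 0.6976
β = arctan(0.6976) = 34.90°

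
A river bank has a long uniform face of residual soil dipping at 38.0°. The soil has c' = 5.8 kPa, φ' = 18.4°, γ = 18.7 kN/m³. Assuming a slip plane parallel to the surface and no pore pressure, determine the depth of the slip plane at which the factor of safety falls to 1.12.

Setting FS = 1.12 in FS = [c' + γz cos²β tanφ'] / [γz sinβ cosβ] and solving for z:
z = c' / [γ cosβ (FS·sinβ − cosβ·tanφ')]
  = 5.8 / [18.7·cos38.0°·(1.12·sin38.0° − cos38.0°·tan18.4°)]
  = 5.8 / [18.7·0.7880·(1.12·0.6157 − 0.7880·0.3327)]
  = 5.8 / 6.2981 = 0.921 m

z = 0.92 m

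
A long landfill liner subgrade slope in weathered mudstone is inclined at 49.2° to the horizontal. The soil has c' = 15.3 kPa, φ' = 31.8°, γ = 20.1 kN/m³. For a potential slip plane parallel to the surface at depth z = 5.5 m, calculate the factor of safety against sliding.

FS = 0.81

For an infinite slope with a slip plane parallel to the surface (no pore pressure): FS = [c' + γz cos²β tanφ'] / [γz sinβ cosβ].
γz = 20.1·5.5 = 110.55 kN/m²
Numerator = 15.3 + 110.55·cos²49.2°·tan31.8° = 15.3 + 110.55·0.4270·0.6200 = 44.565 kPa
Denominator = 110.55·sin49.2°·cos49.2° = 110.55·0.7570·0.6534 = 54.682 kPa
FS = 44.565 / 54.682 = 0.815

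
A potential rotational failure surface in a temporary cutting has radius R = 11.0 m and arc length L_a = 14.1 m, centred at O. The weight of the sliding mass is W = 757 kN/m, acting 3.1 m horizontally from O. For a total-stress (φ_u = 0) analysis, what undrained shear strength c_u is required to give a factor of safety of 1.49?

c_u = 22.5 kPa

FS = c_u·L_a·R / (W·d), so c_u = FS·W·d / (L_a·R).
c_u = 1.49·757·3.1 / (14.10·11.0) = 3496.6 / 155.10 = 22.54 kPa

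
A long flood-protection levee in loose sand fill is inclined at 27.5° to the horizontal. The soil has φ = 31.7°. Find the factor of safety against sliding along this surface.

FS = 1.19

For a dry cohesionless infinite slope the factor of safety is FS = tanφ / tanβ.
FS = tan31.7° / tan27.5° = 0.6176 / 0.5206 = 1.186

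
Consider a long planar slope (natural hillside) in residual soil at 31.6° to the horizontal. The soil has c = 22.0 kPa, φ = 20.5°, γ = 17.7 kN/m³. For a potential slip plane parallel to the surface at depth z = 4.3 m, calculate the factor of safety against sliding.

FS = 1.26

For an infinite slope with a slip plane parallel to the surface (no pore pressure): FS = [c + γz cos²β tanφ] / [γz sinβ cosβ].
γz = 17.7·4.3 = 76.11 kN/m²
Numerator = 22.0 + 76.11·cos²31.6°·tan20.5° = 22.0 + 76.11·0.7254·0.3739 = 42.643 kPa
Denominator = 76.11·sin31.6°·cos31.6° = 76.11·0.5240·0.8517 = 33.967 kPa
FS = 42.643 / 33.967 = 1.255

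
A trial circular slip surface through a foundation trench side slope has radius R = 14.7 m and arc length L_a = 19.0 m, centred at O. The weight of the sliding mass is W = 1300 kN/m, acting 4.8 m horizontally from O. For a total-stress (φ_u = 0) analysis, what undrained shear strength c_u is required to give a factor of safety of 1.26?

c_u = 28.2 kPa

FS = c_u·L_a·R / (W·d), so c_u = FS·W·d / (L_a·R).
c_u = 1.26·1300·4.8 / (19.00·14.7) = 7862.4 / 279.30 = 28.15 kPa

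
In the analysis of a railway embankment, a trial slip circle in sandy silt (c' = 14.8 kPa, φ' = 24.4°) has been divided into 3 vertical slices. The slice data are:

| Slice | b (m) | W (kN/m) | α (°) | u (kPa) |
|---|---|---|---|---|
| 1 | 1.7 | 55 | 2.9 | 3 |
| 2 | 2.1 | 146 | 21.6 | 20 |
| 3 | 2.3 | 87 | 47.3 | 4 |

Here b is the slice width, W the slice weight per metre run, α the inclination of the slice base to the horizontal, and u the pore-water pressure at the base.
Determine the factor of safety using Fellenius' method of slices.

Ordinary method of slices: FS = Σ[c'·Δl_i + (W_i cosα_i − u_i·Δl_i)·tanφ'] / Σ W_i sinα_i, with Δl_i = b_i / cosα_i.
Slice 1: Δl = 1.7/cos2.9° = 1.702 m; N'_1 = 55·cos2.9° − 3·1.702 = 49.8; c'Δl = 25.19; W sinα = 2.8
Slice 2: Δl = 2.1/cos21.6° = 2.259 m; N'_2 = 146·cos21.6° − 20·2.259 = 90.6; c'Δl = 33.43; W sinα = 53.7
Slice 3: Δl = 2.3/cos47.3° = 3.392 m; N'_3 = 87·cos47.3° − 4·3.392 = 45.4; c'Δl = 50.19; W sinα = 63.9
Σc'Δl = 108.8 kN/m; ΣN' = 185.8 kN/m; ΣW sinα = 120.5 kN/m
Resisting = 108.8 + 185.8·tan24.4° = 108.8 + 84.3 = 193.1 kN/m
FS = 193.1 / 120.5 = 1.603

FS = 1.60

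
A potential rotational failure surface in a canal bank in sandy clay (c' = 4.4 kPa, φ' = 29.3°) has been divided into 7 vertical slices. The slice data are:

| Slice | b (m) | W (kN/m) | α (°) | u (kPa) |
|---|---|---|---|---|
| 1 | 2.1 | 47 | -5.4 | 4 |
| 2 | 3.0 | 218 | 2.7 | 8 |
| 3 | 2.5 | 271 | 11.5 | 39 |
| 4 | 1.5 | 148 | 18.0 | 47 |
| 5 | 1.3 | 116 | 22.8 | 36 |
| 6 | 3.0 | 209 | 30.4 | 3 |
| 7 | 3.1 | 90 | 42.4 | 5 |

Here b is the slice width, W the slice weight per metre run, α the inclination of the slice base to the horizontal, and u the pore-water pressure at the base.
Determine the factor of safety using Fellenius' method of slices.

Ordinary method of slices: FS = Σ[c'·Δl_i + (W_i cosα_i − u_i·Δl_i)·tanφ'] / Σ W_i sinα_i, with Δl_i = b_i / cosα_i.
Slice 1: Δl = 2.1/cos(-5.4°) = 2.109 m; N'_1 = 47·cos(-5.4°) − 4·2.109 = 38.4; c'Δl = 9.28; W sinα = -4.4
Slice 2: Δl = 3.0/cos2.7° = 3.003 m; N'_2 = 218·cos2.7° − 8·3.003 = 193.7; c'Δl = 13.21; W sinα = 10.3
Slice 3: Δl = 2.5/cos11.5° = 2.551 m; N'_3 = 271·cos11.5° − 39·2.551 = 166.1; c'Δl = 11.23; W sinα = 54.0
Slice 4: Δl = 1.5/cos18.0° = 1.577 m; N'_4 = 148·cos18.0° − 47·1.577 = 66.6; c'Δl = 6.94; W sinα = 45.7
Slice 5: Δl = 1.3/cos22.8° = 1.410 m; N'_5 = 116·cos22.8° − 36·1.410 = 56.2; c'Δl = 6.20; W sinα = 45.0
Slice 6: Δl = 3.0/cos30.4° = 3.478 m; N'_6 = 209·cos30.4° − 3·3.478 = 169.8; c'Δl = 15.30; W sinα = 105.8
Slice 7: Δl = 3.1/cos42.4° = 4.198 m; N'_7 = 90·cos42.4° − 5·4.198 = 45.5; c'Δl = 18.47; W sinα = 60.7
Σc'Δl = 80.6 kN/m; ΣN' = 736.2 kN/m; ΣW sinα = 317.0 kN/m
Resisting = 80.6 + 736.2·tan29.3° = 80.6 + 413.2 = 493.8 kN/m
FS = 493.8 / 317.0 = 1.558

FS = 1.56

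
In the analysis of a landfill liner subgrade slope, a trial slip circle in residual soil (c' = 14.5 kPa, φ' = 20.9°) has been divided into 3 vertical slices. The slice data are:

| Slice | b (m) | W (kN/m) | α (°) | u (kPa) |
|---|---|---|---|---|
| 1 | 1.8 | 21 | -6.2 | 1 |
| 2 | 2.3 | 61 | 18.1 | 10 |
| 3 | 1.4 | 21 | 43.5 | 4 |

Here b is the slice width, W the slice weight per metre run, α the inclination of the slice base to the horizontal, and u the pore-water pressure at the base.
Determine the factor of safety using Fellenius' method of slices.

Ordinary method of slices: FS = Σ[c'·Δl_i + (W_i cosα_i − u_i·Δl_i)·tanφ'] / Σ W_i sinα_i, with Δl_i = b_i / cosα_i.
Slice 1: Δl = 1.8/cos(-6.2°) = 1.811 m; N'_1 = 21·cos(-6.2°) − 1·1.811 = 19.1; c'Δl = 26.25; W sinα = -2.3
Slice 2: Δl = 2.3/cos18.1° = 2.420 m; N'_2 = 61·cos18.1° − 10·2.420 = 33.8; c'Δl = 35.09; W sinα = 19.0
Slice 3: Δl = 1.4/cos43.5° = 1.930 m; N'_3 = 21·cos43.5° − 4·1.930 = 7.5; c'Δl = 27.99; W sinα = 14.5
Σc'Δl = 89.3 kN/m; ΣN' = 60.4 kN/m; ΣW sinα = 31.1 kN/m
Resisting = 89.3 + 60.4·tan20.9° = 89.3 + 23.1 = 112.4 kN/m
FS = 112.4 / 31.1 = 3.609

FS = 3.61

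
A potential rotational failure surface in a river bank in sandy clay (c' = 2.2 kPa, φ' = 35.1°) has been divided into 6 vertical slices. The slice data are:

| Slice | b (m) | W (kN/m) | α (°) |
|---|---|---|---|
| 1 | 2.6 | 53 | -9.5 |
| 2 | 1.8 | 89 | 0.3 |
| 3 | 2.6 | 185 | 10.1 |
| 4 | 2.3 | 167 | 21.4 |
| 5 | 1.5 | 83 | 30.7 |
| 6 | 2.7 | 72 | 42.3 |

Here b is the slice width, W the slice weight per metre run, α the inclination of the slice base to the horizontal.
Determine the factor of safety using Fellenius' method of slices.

FS = 2.60

Ordinary method of slices: FS = Σ[c'·Δl_i + (W_i cosα_i)·tanφ'] / Σ W_i sinα_i, with Δl_i = b_i / cosα_i.
Slice 1: Δl = 2.6/cos(-9.5°) = 2.636 m; N'_1 = 53·cos(-9.5°) = 52.3; c'Δl = 5.80; W sinα = -8.7
Slice 2: Δl = 1.8/cos0.3° = 1.800 m; N'_2 = 89·cos0.3° = 89.0; c'Δl = 3.96; W sinα = 0.5
Slice 3: Δl = 2.6/cos10.1° = 2.641 m; N'_3 = 185·cos10.1° = 182.1; c'Δl = 5.81; W sinα = 32.4
Slice 4: Δl = 2.3/cos21.4° = 2.470 m; N'_4 = 167·cos21.4° = 155.5; c'Δl = 5.43; W sinα = 60.9
Slice 5: Δl = 1.5/cos30.7° = 1.744 m; N'_5 = 83·cos30.7° = 71.4; c'Δl = 3.84; W sinα = 42.4
Slice 6: Δl = 2.7/cos42.3° = 3.650 m; N'_6 = 72·cos42.3° = 53.3; c'Δl = 8.03; W sinα = 48.5
Σc'Δl = 32.9 kN/m; ΣN' = 603.5 kN/m; ΣW sinα = 175.9 kN/m
Resisting = 32.9 + 603.5·tan35.1° = 32.9 + 424.2 = 457.0 kN/m
FS = 457.0 / 175.9 = 2.598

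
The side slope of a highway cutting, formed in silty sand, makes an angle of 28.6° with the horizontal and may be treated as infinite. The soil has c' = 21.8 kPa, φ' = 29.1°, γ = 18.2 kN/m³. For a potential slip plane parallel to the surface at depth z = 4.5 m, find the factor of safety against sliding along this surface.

FS = 1.65

For an infinite slope with a slip plane parallel to the surface (no pore pressure): FS = [c' + γz cos²β tanφ'] / [γz sinβ cosβ].
γz = 18.2·4.5 = 81.90 kN/m²
Numerator = 21.8 + 81.90·cos²28.6°·tan29.1° = 21.8 + 81.90·0.7709·0.5566 = 56.939 kPa
Denominator = 81.90·sin28.6°·cos28.6° = 81.90·0.4787·0.8780 = 34.421 kPa
FS = 56.939 / 34.421 = 1.654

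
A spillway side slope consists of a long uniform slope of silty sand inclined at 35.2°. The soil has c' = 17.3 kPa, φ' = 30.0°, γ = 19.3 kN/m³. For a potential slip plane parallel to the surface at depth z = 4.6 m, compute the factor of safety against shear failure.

For an infinite slope with a slip plane parallel to the surface (no pore pressure): FS = [c' + γz cos²β tanφ'] / [γz sinβ cosβ].
γz = 19.3·4.6 = 88.78 kN/m²
Numerator = 17.3 + 88.78·cos²35.2°·tan30.0° = 17.3 + 88.78·0.6677·0.5774 = 51.526 kPa
Denominator = 88.78·sin35.2°·cos35.2° = 88.78·0.5764·0.8171 = 41.818 kPa
FS = 51.526 / 41.818 = 1.232

FS = 1.23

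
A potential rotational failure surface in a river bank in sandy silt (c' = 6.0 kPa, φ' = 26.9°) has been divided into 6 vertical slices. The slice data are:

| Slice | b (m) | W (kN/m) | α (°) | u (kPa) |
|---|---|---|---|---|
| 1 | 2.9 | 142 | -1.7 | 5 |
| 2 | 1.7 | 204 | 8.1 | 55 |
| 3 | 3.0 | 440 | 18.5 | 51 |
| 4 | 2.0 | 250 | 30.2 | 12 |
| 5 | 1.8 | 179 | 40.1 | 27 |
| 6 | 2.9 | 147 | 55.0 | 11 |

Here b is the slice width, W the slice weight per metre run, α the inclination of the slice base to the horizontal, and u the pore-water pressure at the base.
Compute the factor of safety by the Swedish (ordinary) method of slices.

Ordinary method of slices: FS = Σ[c'·Δl_i + (W_i cosα_i − u_i·Δl_i)·tanφ'] / Σ W_i sinα_i, with Δl_i = b_i / cosα_i.
Slice 1: Δl = 2.9/cos(-1.7°) = 2.901 m; N'_1 = 142·cos(-1.7°) − 5·2.901 = 127.4; c'Δl = 17.41; W sinα = -4.2
Slice 2: Δl = 1.7/cos8.1° = 1.717 m; N'_2 = 204·cos8.1° − 55·1.717 = 107.5; c'Δl = 10.30; W sinα = 28.7
Slice 3: Δl = 3.0/cos18.5° = 3.163 m; N'_3 = 440·cos18.5° − 51·3.163 = 255.9; c'Δl = 18.98; W sinα = 139.6
Slice 4: Δl = 2.0/cos30.2° = 2.314 m; N'_4 = 250·cos30.2° − 12·2.314 = 188.3; c'Δl = 13.88; W sinα = 125.8
Slice 5: Δl = 1.8/cos40.1° = 2.353 m; N'_5 = 179·cos40.1° − 27·2.353 = 73.4; c'Δl = 14.12; W sinα = 115.3
Slice 6: Δl = 2.9/cos55.0° = 5.056 m; N'_6 = 147·cos55.0° − 11·5.056 = 28.7; c'Δl = 30.34; W sinα = 120.4
Σc'Δl = 105.0 kN/m; ΣN' = 781.3 kN/m; ΣW sinα = 525.6 kN/m
Resisting = 105.0 + 781.3·tan26.9° = 105.0 + 396.4 = 501.4 kN/m
FS = 501.4 / 525.6 = 0.954

FS = 0.95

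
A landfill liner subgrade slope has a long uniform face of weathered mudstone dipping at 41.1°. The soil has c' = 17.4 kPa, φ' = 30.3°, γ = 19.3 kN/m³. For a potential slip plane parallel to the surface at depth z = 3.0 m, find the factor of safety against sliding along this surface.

FS = 1.28

For an infinite slope with a slip plane parallel to the surface (no pore pressure): FS = [c' + γz cos²β tanφ'] / [γz sinβ cosβ].
γz = 19.3·3.0 = 57.90 kN/m²
Numerator = 17.4 + 57.90·cos²41.1°·tan30.3° = 17.4 + 57.90·0.5679·0.5844 = 36.613 kPa
Denominator = 57.90·sin41.1°·cos41.1° = 57.90·0.6574·0.7536 = 28.682 kPa
FS = 36.613 / 28.682 = 1.277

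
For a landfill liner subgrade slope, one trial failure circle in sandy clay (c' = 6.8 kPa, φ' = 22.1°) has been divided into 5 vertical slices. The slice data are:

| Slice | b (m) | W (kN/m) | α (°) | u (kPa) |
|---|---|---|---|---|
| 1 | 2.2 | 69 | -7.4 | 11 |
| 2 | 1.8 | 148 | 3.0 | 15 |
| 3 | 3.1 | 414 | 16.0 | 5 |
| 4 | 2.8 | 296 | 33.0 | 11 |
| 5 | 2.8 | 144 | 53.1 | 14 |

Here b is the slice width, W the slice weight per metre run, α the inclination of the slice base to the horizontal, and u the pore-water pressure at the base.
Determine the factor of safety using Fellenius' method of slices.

Ordinary method of slices: FS = Σ[c'·Δl_i + (W_i cosα_i − u_i·Δl_i)·tanφ'] / Σ W_i sinα_i, with Δl_i = b_i / cosα_i.
Slice 1: Δl = 2.2/cos(-7.4°) = 2.218 m; N'_1 = 69·cos(-7.4°) − 11·2.218 = 44.0; c'Δl = 15.09; W sinα = -8.9
Slice 2: Δl = 1.8/cos3.0° = 1.802 m; N'_2 = 148·cos3.0° − 15·1.802 = 120.8; c'Δl = 12.26; W sinα = 7.7
Slice 3: Δl = 3.1/cos16.0° = 3.225 m; N'_3 = 414·cos16.0° − 5·3.225 = 381.8; c'Δl = 21.93; W sinα = 114.1
Slice 4: Δl = 2.8/cos33.0° = 3.339 m; N'_4 = 296·cos33.0° − 11·3.339 = 211.5; c'Δl = 22.70; W sinα = 161.2
Slice 5: Δl = 2.8/cos53.1° = 4.663 m; N'_5 = 144·cos53.1° − 14·4.663 = 21.2; c'Δl = 31.71; W sinα = 115.2
Σc'Δl = 103.7 kN/m; ΣN' = 779.3 kN/m; ΣW sinα = 389.3 kN/m
Resisting = 103.7 + 779.3·tan22.1° = 103.7 + 316.4 = 420.1 kN/m
FS = 420.1 / 389.3 = 1.079

FS = 1.08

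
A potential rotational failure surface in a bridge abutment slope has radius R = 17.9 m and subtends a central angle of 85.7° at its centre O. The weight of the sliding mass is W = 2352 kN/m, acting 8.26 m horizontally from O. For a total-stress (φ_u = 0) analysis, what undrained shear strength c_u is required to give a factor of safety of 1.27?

FS = c_u·L_a·R / (W·d), so c_u = FS·W·d / (L_a·R).
Arc length L_a = R·θ = 17.9·(85.7°·π/180) = 17.9·1.4957 = 26.77 m
c_u = 1.27·2352·8.26 / (26.77·17.9) = 24673.0 / 479.25 = 51.48 kPa

c_u = 51.5 kPa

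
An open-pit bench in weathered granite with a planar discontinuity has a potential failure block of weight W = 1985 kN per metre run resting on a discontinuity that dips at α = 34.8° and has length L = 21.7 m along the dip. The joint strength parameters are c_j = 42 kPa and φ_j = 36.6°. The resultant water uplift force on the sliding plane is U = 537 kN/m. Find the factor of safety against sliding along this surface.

FS = 1.52

Resolving the block weight along and normal to the plane and applying the Mohr–Coulomb strength on the joint:
N' = W cosα − U = 1985·cos34.8° − 537 = 1093.0 kN/m
Driving force T = W sinα = 1985·sin34.8° = 1132.9 kN/m
Resisting force R = c_j·L + N'·tanφ_j = 42·21.7 + 1093.0·tan36.6° = 911.4 + 811.7 = 1723.1 kN/m
FS = R / T = 1723.1 / 1132.9 = 1.521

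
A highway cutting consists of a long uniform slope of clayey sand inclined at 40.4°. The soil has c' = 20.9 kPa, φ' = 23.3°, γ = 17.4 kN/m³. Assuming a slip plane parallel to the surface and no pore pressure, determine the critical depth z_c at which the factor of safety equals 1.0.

Setting FS = 1.00 in FS = [c' + γz cos²β tanφ'] / [γz sinβ cosβ] and solving for z:
z = c' / [γ cosβ (FS·sinβ − cosβ·tanφ')]
  = 20.9 / [17.4·cos40.4°·(1.00·sin40.4° − cos40.4°·tan23.3°)]
  = 20.9 / [17.4·0.7615·(1.00·0.6481 − 0.7615·0.4307)]
  = 20.9 / 4.2422 = 4.927 m

z_c = 4.93 m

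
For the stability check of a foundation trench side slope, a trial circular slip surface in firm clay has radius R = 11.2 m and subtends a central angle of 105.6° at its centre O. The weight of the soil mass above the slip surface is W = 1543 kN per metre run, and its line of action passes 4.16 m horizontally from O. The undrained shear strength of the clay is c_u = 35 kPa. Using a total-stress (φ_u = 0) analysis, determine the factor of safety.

Taking moments about the centre O, the resisting moment is provided by the undrained shear strength acting along the arc:
Arc length L_a = R·θ = 11.2·(105.6°·π/180) = 11.2·1.8431 = 20.64 m
M_R = c_u·L_a·R = 35·20.64·11.2 = 8091.8 kN·m/m
M_D = W·d = 1543·4.16 = 6418.9 kN·m/m
FS = M_R / M_D = 8091.8 / 6418.9 = 1.261

FS = 1.26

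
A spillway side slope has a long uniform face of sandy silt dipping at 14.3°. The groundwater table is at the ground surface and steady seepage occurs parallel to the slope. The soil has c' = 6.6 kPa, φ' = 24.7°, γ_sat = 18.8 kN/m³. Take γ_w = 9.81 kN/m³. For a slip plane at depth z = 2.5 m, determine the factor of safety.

FS = 1.45

With seepage parallel to the slope and the water table at the surface, the effective normal stress on the slip plane uses the buoyant unit weight γ' = γ_sat − γ_w while the driving shear stress uses γ_sat:
FS = [c' + γ' z cos²β tanφ'] / [γ_sat z sinβ cosβ]
γ' = 18.8 − 9.81 = 8.99 kN/m³
Numerator = 6.6 + 8.99·2.5·cos²14.3°·tan24.7° = 6.6 + 8.99·2.5·0.9390·0.4599 = 16.307 kPa
Denominator = 18.8·2.5·sin14.3°·cos14.3° = 18.8·2.5·0.2470·0.9690 = 11.249 kPa
FS = 16.307 / 11.249 = 1.450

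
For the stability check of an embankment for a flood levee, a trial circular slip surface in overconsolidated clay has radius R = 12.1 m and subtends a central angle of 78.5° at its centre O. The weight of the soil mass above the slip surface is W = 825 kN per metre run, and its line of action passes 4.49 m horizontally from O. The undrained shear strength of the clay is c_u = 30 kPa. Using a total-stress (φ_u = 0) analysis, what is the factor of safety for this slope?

Taking moments about the centre O, the resisting moment is provided by the undrained shear strength acting along the arc:
Arc length L_a = R·θ = 12.1·(78.5°·π/180) = 12.1·1.3701 = 16.58 m
M_R = c_u·L_a·R = 30·16.58·12.1 = 6017.8 kN·m/m
M_D = W·d = 825·4.49 = 3704.2 kN·m/m
FS = M_R / M_D = 6017.8 / 3704.2 = 1.625

FS = 1.62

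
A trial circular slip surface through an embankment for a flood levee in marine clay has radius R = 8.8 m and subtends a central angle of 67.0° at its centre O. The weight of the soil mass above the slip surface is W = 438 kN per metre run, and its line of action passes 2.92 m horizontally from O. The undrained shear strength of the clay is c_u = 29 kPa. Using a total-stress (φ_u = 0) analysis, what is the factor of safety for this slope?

FS = 2.05

Taking moments about the centre O, the resisting moment is provided by the undrained shear strength acting along the arc:
Arc length L_a = R·θ = 8.8·(67.0°·π/180) = 8.8·1.1694 = 10.29 m
M_R = c_u·L_a·R = 29·10.29·8.8 = 2626.1 kN·m/m
M_D = W·d = 438·2.92 = 1279.0 kN·m/m
FS = M_R / M_D = 2626.1 / 1279.0 = 2.053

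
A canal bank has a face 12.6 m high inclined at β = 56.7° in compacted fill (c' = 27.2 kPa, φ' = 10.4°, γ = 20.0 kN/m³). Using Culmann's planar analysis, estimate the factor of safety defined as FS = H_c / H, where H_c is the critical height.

H_c = (4c'/γ) · sinβ cosφ' / [1 − cos(β − φ')]
    = (4·27.2/20.0) · sin56.7°·cos10.4° / [1 − cos46.3°]
    = 5.440 · 0.8221 / 0.3091 = 14.47 m
FS = H_c / H = 14.47 / 12.6 = 1.148

FS = 1.15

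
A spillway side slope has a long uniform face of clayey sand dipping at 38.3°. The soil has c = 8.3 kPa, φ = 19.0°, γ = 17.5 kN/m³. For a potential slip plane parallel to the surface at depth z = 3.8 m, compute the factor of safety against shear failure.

FS = 0.69

For an infinite slope with a slip plane parallel to the surface (no pore pressure): FS = [c + γz cos²β tanφ] / [γz sinβ cosβ].
γz = 17.5·3.8 = 66.50 kN/m²
Numerator = 8.3 + 66.50·cos²38.3°·tan19.0° = 8.3 + 66.50·0.6159·0.3443 = 22.402 kPa
Denominator = 66.50·sin38.3°·cos38.3° = 66.50·0.6198·0.7848 = 32.345 kPa
FS = 22.402 / 32.345 = 0.693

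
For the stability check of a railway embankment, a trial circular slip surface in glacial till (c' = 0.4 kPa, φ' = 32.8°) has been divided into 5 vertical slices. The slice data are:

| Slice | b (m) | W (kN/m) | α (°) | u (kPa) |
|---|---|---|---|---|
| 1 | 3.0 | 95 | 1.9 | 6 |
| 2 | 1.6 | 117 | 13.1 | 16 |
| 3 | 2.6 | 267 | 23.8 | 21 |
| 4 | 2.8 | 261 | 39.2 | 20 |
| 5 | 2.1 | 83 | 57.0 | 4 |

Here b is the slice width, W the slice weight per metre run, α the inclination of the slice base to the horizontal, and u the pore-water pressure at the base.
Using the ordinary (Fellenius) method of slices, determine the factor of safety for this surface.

Ordinary method of slices: FS = Σ[c'·Δl_i + (W_i cosα_i − u_i·Δl_i)·tanφ'] / Σ W_i sinα_i, with Δl_i = b_i / cosα_i.
Slice 1: Δl = 3.0/cos1.9° = 3.002 m; N'_1 = 95·cos1.9° − 6·3.002 = 76.9; c'Δl = 1.20; W sinα = 3.1
Slice 2: Δl = 1.6/cos13.1° = 1.643 m; N'_2 = 117·cos13.1° − 16·1.643 = 87.7; c'Δl = 0.66; W sinα = 26.5
Slice 3: Δl = 2.6/cos23.8° = 2.842 m; N'_3 = 267·cos23.8° − 21·2.842 = 184.6; c'Δl = 1.14; W sinα = 107.7
Slice 4: Δl = 2.8/cos39.2° = 3.613 m; N'_4 = 261·cos39.2° − 20·3.613 = 130.0; c'Δl = 1.45; W sinα = 165.0
Slice 5: Δl = 2.1/cos57.0° = 3.856 m; N'_5 = 83·cos57.0° − 4·3.856 = 29.8; c'Δl = 1.54; W sinα = 69.6
Σc'Δl = 6.0 kN/m; ΣN' = 509.0 kN/m; ΣW sinα = 372.0 kN/m
Resisting = 6.0 + 509.0·tan32.8° = 6.0 + 328.0 = 334.0 kN/m
FS = 334.0 / 372.0 = 0.898

FS = 0.90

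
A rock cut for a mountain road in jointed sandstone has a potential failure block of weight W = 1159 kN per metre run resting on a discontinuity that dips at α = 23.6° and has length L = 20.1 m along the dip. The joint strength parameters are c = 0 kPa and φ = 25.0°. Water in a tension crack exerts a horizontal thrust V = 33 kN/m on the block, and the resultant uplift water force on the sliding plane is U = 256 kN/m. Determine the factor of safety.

FS = 0.75

Resolving the block weight along and normal to the plane and applying the Mohr–Coulomb strength on the joint:
N' = W cosα − U − V sinα = 1159·cos23.6° − 256 − 33·sin23.6° = 792.9 kN/m
Driving force T = W sinα + V cosα = 1159·sin23.6° + 33·cos23.6° = 494.2 kN/m
Resisting force R = c·L + N'·tanφ = 0·20.1 + 792.9·tan25.0° = 0.0 + 369.7 = 369.7 kN/m
FS = R / T = 369.7 / 494.2 = 0.748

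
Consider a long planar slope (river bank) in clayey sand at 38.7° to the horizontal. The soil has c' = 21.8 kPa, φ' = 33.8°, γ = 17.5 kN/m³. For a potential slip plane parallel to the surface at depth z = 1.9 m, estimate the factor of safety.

FS = 2.18

For an infinite slope with a slip plane parallel to the surface (no pore pressure): FS = [c' + γz cos²β tanφ'] / [γz sinβ cosβ].
γz = 17.5·1.9 = 33.25 kN/m²
Numerator = 21.8 + 33.25·cos²38.7°·tan33.8° = 21.8 + 33.25·0.6091·0.6694 = 35.357 kPa
Denominator = 33.25·sin38.7°·cos38.7° = 33.25·0.6252·0.7804 = 16.225 kPa
FS = 35.357 / 16.225 = 2.179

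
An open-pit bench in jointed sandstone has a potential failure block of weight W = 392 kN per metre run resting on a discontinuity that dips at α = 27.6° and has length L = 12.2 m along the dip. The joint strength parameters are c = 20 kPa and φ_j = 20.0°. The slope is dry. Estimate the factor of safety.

FS = 2.04

Resolving the block weight along and normal to the plane and applying the Mohr–Coulomb strength on the joint:
N' = W cosα = 392·cos27.6° = 347.4 kN/m
Driving force T = W sinα = 392·sin27.6° = 181.6 kN/m
Resisting force R = c·L + N'·tanφ_j = 20·12.2 + 347.4·tan20.0° = 244.0 + 126.4 = 370.4 kN/m
FS = R / T = 370.4 / 181.6 = 2.040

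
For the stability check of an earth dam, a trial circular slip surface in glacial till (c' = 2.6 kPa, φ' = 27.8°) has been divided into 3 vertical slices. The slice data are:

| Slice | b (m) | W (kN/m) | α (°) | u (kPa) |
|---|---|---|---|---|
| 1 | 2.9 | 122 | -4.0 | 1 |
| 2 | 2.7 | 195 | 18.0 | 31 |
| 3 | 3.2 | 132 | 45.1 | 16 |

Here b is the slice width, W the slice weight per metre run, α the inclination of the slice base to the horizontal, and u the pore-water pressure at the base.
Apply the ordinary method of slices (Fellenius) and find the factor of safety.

FS = 1.04

Ordinary method of slices: FS = Σ[c'·Δl_i + (W_i cosα_i − u_i·Δl_i)·tanφ'] / Σ W_i sinα_i, with Δl_i = b_i / cosα_i.
Slice 1: Δl = 2.9/cos(-4.0°) = 2.907 m; N'_1 = 122·cos(-4.0°) − 1·2.907 = 118.8; c'Δl = 7.56; W sinα = -8.5
Slice 2: Δl = 2.7/cos18.0° = 2.839 m; N'_2 = 195·cos18.0° − 31·2.839 = 97.4; c'Δl = 7.38; W sinα = 60.3
Slice 3: Δl = 3.2/cos45.1° = 4.533 m; N'_3 = 132·cos45.1° − 16·4.533 = 20.6; c'Δl = 11.79; W sinα = 93.5
Σc'Δl = 26.7 kN/m; ΣN' = 236.9 kN/m; ΣW sinα = 145.2 kN/m
Resisting = 26.7 + 236.9·tan27.8° = 26.7 + 124.9 = 151.6 kN/m
FS = 151.6 / 145.2 = 1.044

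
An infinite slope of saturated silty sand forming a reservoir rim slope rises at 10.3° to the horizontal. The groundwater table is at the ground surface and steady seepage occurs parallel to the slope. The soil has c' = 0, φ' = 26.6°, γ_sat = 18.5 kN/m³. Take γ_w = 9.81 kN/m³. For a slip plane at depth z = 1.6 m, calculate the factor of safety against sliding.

FS = 1.29

With seepage parallel to the slope and the water table at the surface, the effective normal stress on the slip plane uses the buoyant unit weight γ' = γ_sat − γ_w while the driving shear stress uses γ_sat:
FS = [c' + γ' z cos²β tanφ'] / [γ_sat z sinβ cosβ]
(For c' = 0 this reduces to FS = (γ'/γ_sat)·tanφ'/tanβ.)
γ' = 18.5 − 9.81 = 8.69 kN/m³
Numerator = 0.0 + 8.69·1.6·cos²10.3°·tan26.6° = 0.0 + 8.69·1.6·0.9680·0.5008 = 6.740 kPa
Denominator = 18.5·1.6·sin10.3°·cos10.3° = 18.5·1.6·0.1788·0.9839 = 5.207 kPa
FS = 6.740 / 5.207 = 1.294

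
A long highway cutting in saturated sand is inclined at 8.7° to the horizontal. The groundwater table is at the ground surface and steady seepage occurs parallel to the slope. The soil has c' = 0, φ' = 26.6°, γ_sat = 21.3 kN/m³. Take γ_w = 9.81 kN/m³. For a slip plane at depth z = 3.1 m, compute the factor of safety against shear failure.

With seepage parallel to the slope and the water table at the surface, the effective normal stress on the slip plane uses the buoyant unit weight γ' = γ_sat − γ_w while the driving shear stress uses γ_sat:
FS = [c' + γ' z cos²β tanφ'] / [γ_sat z sinβ cosβ]
(For c' = 0 this reduces to FS = (γ'/γ_sat)·tanφ'/tanβ.)
γ' = 21.3 − 9.81 = 11.49 kN/m³
Numerator = 0.0 + 11.49·3.1·cos²8.7°·tan26.6° = 0.0 + 11.49·3.1·0.9771·0.5008 = 17.429 kPa
Denominator = 21.3·3.1·sin8.7°·cos8.7° = 21.3·3.1·0.1513·0.9885 = 9.873 kPa
FS = 17.429 / 9.873 = 1.765

FS = 1.77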